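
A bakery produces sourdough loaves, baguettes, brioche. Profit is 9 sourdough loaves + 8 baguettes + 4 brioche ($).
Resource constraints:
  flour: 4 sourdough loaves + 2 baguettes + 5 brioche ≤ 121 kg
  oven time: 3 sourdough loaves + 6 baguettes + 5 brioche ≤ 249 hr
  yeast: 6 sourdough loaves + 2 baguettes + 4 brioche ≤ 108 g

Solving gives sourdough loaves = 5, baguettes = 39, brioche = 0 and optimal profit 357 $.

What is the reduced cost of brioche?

Binding: oven time and yeast. Non-binding: flour (23 unused).
Since flour is not tight, its dual is 0.
From A_Bᵀ y = c: 3·y_oven time + 6·y_yeast = 9; 6·y_oven time + 2·y_yeast = 8.
This yields shadow prices y_oven time = 1, y_yeast = 1.
Reduced cost of brioche: c₃ − yᵀa₃ = 4 − (1·5 + 1·4) = 4 − 9 = -5.

-5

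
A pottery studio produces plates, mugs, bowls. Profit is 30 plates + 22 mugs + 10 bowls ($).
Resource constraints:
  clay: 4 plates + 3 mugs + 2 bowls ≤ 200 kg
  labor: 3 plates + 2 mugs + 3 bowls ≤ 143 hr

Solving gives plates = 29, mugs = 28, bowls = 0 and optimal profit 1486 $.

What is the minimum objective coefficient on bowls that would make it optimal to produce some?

18

Both clay and labor are binding at x*.
Dual feasibility on the basic columns requires 4·y_clay + 3·y_labor = 30, 3·y_clay + 2·y_labor = 22.
→ y_clay = 6 and y_labor = 2.
bowls enters the basis when its profit ≥ yᵀa₃ = 6·2 + 2·3 = 18.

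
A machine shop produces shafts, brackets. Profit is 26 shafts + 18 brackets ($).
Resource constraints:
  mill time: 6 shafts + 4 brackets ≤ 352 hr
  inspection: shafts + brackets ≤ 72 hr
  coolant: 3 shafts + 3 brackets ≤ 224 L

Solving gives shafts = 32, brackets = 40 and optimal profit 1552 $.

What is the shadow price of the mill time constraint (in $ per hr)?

4

Check each constraint at x*: mill time 352/352 (tight); inspection 72/72 (tight); coolant 216/224 (slack 8).
Since coolant is not tight, its dual is 0.
From A_Bᵀ y = c: 6·y_mill time + 1·y_inspection = 26; 4·y_mill time + 1·y_inspection = 18.
This yields shadow prices y_mill time = 4, y_inspection = 2.
Shadow price of mill time = 4.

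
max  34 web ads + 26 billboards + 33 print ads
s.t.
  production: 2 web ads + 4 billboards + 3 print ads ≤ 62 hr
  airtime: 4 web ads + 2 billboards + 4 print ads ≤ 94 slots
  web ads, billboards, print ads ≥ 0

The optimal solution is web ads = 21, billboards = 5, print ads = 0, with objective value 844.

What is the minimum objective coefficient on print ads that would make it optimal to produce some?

37

Both production and airtime are binding at x*.
The binding rows give the dual system: 2·y_production + 4·y_airtime = 34 and 4·y_production + 2·y_airtime = 26.
This yields shadow prices y_production = 3, y_airtime = 7.
print ads enters the basis when its profit ≥ yᵀa₃ = 3·3 + 7·4 = 37.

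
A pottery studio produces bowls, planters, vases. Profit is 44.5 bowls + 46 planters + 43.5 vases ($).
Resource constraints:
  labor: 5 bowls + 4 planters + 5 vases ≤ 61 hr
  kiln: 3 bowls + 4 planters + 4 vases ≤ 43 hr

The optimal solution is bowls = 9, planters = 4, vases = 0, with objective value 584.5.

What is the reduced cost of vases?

-7.5

At the optimum: labor uses 61 of 61 (binding); kiln uses 43 of 43 (binding).
Dual feasibility on the basic columns requires 5·y_labor + 3·y_kiln = 44.5, 4·y_labor + 4·y_kiln = 46.
→ y_labor = 5 and y_kiln = 6.5.
Reduced cost of vases: c₃ − yᵀa₃ = 43.5 − (5·5 + 6.5·4) = 43.5 − 51 = -7.5.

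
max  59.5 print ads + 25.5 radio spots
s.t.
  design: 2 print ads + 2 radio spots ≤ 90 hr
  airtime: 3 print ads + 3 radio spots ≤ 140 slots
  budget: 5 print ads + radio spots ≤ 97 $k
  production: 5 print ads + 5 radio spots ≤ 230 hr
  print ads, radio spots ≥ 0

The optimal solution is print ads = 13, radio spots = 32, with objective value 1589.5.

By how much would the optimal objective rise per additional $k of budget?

8.5

Check each constraint at x*: design 90/90 (tight); airtime 135/140 (slack 5); budget 97/97 (tight); production 225/230 (slack 5).
Slack constraints have shadow price 0 (complementary slackness).
From A_Bᵀ y = c: 2·y_design + 5·y_budget = 59.5; 2·y_design + 1·y_budget = 25.5.
Solving: y_design = 8.5, y_budget = 8.5.
Shadow price of budget = 8.5.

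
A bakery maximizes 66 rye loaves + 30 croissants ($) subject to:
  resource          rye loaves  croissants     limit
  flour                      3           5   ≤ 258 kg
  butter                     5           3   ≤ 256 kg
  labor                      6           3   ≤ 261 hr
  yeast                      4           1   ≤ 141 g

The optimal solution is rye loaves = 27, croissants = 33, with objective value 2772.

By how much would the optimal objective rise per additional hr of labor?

Check each constraint at x*: flour 246/258 (slack 12); butter 234/256 (slack 22); labor 261/261 (tight); yeast 141/141 (tight).
Since flour, butter are not tight, their duals are 0.
Dual feasibility on the basic columns requires 6·y_labor + 4·y_yeast = 66, 3·y_labor + 1·y_yeast = 30.
This yields shadow prices y_labor = 9, y_yeast = 3.
Shadow price of labor = 9.

9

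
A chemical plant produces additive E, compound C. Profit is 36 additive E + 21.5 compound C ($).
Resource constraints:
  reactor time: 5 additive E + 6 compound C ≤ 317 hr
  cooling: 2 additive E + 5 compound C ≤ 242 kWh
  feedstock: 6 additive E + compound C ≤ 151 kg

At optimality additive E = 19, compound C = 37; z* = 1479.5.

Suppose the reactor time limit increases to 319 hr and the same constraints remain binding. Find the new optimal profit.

1485.5

Binding: reactor time and feedstock. Non-binding: cooling (19 unused).
Slack constraints have shadow price 0 (complementary slackness).
From A_Bᵀ y = c: 5·y_reactor time + 6·y_feedstock = 36; 6·y_reactor time + 1·y_feedstock = 21.5.
Solving: y_reactor time = 3, y_feedstock = 3.5.
Δz = y_reactor time·Δb = 3 × (2) = 6, so new z* = 1479.5 + 6 = 1485.5.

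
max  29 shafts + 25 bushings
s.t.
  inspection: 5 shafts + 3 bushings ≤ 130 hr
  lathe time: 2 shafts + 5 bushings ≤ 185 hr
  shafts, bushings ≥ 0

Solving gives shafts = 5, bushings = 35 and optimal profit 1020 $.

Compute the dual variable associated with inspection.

5

Check each constraint at x*: inspection 130/130 (tight); lathe time 185/185 (tight).
The binding rows give the dual system: 5·y_inspection + 2·y_lathe time = 29 and 3·y_inspection + 5·y_lathe time = 25.
Solving: y_inspection = 5, y_lathe time = 2.
Shadow price of inspection = 5.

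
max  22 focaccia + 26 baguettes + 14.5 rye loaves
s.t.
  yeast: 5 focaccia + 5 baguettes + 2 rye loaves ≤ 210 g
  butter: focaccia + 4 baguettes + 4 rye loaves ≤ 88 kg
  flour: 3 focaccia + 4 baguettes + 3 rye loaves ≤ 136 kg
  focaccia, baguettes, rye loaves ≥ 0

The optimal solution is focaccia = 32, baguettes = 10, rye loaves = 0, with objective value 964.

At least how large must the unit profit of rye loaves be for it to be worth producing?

16

At the optimum: yeast uses 210 of 210 (binding); butter uses 72 of 88 (slack = 16); flour uses 136 of 136 (binding).
Since butter is not tight, its dual is 0.
Dual feasibility on the basic columns requires 5·y_yeast + 3·y_flour = 22, 5·y_yeast + 4·y_flour = 26.
This yields shadow prices y_yeast = 2, y_flour = 4.
rye loaves enters the basis when its profit ≥ yᵀa₃ = 2·2 + 4·3 = 16.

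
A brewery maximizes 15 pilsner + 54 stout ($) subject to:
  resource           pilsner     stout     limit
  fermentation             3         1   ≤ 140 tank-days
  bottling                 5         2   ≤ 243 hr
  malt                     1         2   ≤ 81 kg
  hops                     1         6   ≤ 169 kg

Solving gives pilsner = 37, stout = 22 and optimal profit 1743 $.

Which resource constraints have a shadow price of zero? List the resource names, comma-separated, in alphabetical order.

bottling, fermentation

fermentation: 133/140 (slack 7)
bottling: 229/243 (slack 14)
malt: 81/81 (binding)
hops: 169/169 (binding)
By complementary slackness, a constraint with positive slack has shadow price 0 → bottling, fermentation.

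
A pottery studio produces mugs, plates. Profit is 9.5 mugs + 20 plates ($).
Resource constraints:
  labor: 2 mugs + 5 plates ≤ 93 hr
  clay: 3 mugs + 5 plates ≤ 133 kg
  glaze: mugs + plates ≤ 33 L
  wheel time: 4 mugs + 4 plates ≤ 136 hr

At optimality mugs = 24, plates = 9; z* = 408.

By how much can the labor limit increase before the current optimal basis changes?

Binding constraints: labor, glaze. The basis is B = [[2,5],[1,1]] with det -3.
Per unit increase in labor, x* moves by d = (-0.3333, 0.3333).
The basis stays optimal until clay becomes binding; allowable increase = 24 hr.

24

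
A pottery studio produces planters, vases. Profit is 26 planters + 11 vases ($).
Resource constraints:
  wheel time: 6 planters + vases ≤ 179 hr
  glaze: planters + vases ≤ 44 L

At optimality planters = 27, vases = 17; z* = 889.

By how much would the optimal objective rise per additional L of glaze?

At the optimum: wheel time uses 179 of 179 (binding); glaze uses 44 of 44 (binding).
From A_Bᵀ y = c: 6·y_wheel time + 1·y_glaze = 26; 1·y_wheel time + 1·y_glaze = 11.
→ y_wheel time = 3 and y_glaze = 8.
Shadow price of glaze = 8.

8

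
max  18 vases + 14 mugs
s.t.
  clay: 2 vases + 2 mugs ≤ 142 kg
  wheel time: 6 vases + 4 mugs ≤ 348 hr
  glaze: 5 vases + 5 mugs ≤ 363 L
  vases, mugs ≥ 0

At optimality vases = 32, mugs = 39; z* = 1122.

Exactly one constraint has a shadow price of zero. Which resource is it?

clay: 142/142 (binding)
wheel time: 348/348 (binding)
glaze: 355/363 (slack 8)
By complementary slackness, a constraint with positive slack has shadow price 0 → glaze.

glaze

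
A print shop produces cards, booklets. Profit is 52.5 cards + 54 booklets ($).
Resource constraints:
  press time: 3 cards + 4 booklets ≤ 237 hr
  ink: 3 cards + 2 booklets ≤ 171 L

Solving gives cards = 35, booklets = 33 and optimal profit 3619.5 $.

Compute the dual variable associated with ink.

8

At the optimum: press time uses 237 of 237 (binding); ink uses 171 of 171 (binding).
The binding rows give the dual system: 3·y_press time + 3·y_ink = 52.5 and 4·y_press time + 2·y_ink = 54.
→ y_press time = 9.5 and y_ink = 8.
Shadow price of ink = 8.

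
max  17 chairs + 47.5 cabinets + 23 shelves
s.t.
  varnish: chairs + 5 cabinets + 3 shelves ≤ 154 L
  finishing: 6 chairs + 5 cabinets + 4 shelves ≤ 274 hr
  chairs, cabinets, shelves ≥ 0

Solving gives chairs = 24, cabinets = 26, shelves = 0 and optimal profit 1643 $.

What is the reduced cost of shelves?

-7

At the optimum: varnish uses 154 of 154 (binding); finishing uses 274 of 274 (binding).
The binding rows give the dual system: 1·y_varnish + 6·y_finishing = 17 and 5·y_varnish + 5·y_finishing = 47.5.
→ y_varnish = 8 and y_finishing = 1.5.
Reduced cost of shelves: c₃ − yᵀa₃ = 23 − (8·3 + 1.5·4) = 23 − 30 = -7.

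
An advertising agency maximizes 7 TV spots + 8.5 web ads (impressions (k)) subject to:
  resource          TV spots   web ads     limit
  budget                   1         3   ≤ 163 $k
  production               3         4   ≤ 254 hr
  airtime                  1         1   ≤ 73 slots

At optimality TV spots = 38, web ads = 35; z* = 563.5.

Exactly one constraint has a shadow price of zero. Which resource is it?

budget: 143/163 (slack 20)
production: 254/254 (binding)
airtime: 73/73 (binding)
By complementary slackness, a constraint with positive slack has shadow price 0 → budget.

budget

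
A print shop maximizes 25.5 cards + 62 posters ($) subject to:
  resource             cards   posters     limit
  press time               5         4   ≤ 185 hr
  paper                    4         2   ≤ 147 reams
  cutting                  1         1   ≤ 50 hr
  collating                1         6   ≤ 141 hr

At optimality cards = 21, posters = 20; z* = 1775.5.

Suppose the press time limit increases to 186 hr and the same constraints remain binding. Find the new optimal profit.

Check each constraint at x*: press time 185/185 (tight); paper 124/147 (slack 23); cutting 41/50 (slack 9); collating 141/141 (tight).
Since paper, cutting are not tight, their duals are 0.
From A_Bᵀ y = c: 5·y_press time + 1·y_collating = 25.5; 4·y_press time + 6·y_collating = 62.
This yields shadow prices y_press time = 3.5, y_collating = 8.
Δz = y_press time·Δb = 3.5 × (1) = 3.5, so new z* = 1775.5 + 3.5 = 1779.

1779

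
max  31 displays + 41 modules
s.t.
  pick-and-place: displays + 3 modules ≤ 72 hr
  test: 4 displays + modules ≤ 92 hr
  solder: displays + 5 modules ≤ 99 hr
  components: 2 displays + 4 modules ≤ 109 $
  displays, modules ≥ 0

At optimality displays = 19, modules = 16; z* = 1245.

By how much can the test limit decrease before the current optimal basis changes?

72.2

Binding constraints: test, solder. The basis is B = [[4,1],[1,5]] with det 19.
Per unit decrease in test, x* moves by d = (-0.2632, 0.0526).
The basis stays optimal until displays reaches 0; allowable decrease = 72.2 hr.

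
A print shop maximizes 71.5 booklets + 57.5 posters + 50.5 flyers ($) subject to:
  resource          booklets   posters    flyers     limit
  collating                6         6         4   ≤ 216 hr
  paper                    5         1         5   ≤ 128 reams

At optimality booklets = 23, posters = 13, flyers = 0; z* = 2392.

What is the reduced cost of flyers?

-3

Both collating and paper are binding at x*.
Dual feasibility on the basic columns requires 6·y_collating + 5·y_paper = 71.5, 6·y_collating + 1·y_paper = 57.5.
→ y_collating = 9 and y_paper = 3.5.
Reduced cost of flyers: c₃ − yᵀa₃ = 50.5 − (9·4 + 3.5·5) = 50.5 − 53.5 = -3.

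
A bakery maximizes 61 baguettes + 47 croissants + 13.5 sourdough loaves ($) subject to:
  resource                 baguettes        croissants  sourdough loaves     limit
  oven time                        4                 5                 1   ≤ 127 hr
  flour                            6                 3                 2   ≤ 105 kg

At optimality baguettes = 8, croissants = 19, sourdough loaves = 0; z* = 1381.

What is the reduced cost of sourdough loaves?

Check each constraint at x*: oven time 127/127 (tight); flour 105/105 (tight).
The binding rows give the dual system: 4·y_oven time + 6·y_flour = 61 and 5·y_oven time + 3·y_flour = 47.
→ y_oven time = 5.5 and y_flour = 6.5.
Reduced cost of sourdough loaves: c₃ − yᵀa₃ = 13.5 − (5.5·1 + 6.5·2) = 13.5 − 18.5 = -5.

-5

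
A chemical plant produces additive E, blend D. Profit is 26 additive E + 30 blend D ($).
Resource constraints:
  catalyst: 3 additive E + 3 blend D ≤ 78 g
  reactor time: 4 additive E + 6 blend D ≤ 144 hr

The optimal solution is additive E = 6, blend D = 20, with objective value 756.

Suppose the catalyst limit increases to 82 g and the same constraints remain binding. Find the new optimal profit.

At the optimum: catalyst uses 78 of 78 (binding); reactor time uses 144 of 144 (binding).
From A_Bᵀ y = c: 3·y_catalyst + 4·y_reactor time = 26; 3·y_catalyst + 6·y_reactor time = 30.
Solving: y_catalyst = 6, y_reactor time = 2.
Δz = y_catalyst·Δb = 6 × (4) = 24, so new z* = 756 + 24 = 780.

780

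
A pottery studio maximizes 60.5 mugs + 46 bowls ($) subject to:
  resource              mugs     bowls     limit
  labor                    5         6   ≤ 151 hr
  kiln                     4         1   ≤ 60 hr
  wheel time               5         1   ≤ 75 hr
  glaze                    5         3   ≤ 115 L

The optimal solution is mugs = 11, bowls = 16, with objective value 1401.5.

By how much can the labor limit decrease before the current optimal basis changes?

76

Binding constraints: labor, kiln. The basis is B = [[5,6],[4,1]] with det -19.
Per unit decrease in labor, x* moves by d = (0.0526, -0.2105).
The basis stays optimal until bowls reaches 0; allowable decrease = 76 hr.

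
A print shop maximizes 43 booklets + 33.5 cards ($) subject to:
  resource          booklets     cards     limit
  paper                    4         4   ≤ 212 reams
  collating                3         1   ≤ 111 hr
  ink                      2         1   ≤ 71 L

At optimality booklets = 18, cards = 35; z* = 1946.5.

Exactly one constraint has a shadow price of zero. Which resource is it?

paper: 212/212 (binding)
collating: 89/111 (slack 22)
ink: 71/71 (binding)
By complementary slackness, a constraint with positive slack has shadow price 0 → collating.

collating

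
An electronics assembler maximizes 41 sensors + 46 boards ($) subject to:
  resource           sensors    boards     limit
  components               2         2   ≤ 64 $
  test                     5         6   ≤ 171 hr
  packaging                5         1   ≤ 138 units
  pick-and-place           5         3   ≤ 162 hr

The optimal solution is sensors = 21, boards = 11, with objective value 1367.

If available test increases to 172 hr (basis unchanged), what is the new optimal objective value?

1372

Check each constraint at x*: components 64/64 (tight); test 171/171 (tight); packaging 116/138 (slack 22); pick-and-place 138/162 (slack 24).
By complementary slackness, y = 0 for the non-binding constraints.
The binding rows give the dual system: 2·y_components + 5·y_test = 41 and 2·y_components + 6·y_test = 46.
→ y_components = 8 and y_test = 5.
Δz = y_test·Δb = 5 × (1) = 5, so new z* = 1367 + 5 = 1372.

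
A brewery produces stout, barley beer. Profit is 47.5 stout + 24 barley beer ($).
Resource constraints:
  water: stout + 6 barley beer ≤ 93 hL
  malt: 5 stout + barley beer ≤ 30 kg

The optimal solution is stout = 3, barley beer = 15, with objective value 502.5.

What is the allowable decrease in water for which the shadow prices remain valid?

87

Binding constraints: water, malt. The basis is B = [[1,6],[5,1]] with det -29.
Per unit decrease in water, x* moves by d = (0.0345, -0.1724).
The basis stays optimal until barley beer reaches 0; allowable decrease = 87 hL.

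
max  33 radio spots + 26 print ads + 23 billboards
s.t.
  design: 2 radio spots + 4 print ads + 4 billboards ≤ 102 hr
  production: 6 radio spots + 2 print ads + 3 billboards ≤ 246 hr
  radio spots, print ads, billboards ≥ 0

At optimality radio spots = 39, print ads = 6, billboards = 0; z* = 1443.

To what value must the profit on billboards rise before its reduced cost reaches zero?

30

Both design and production are binding at x*.
From A_Bᵀ y = c: 2·y_design + 6·y_production = 33; 4·y_design + 2·y_production = 26.
Solving: y_design = 4.5, y_production = 4.
billboards enters the basis when its profit ≥ yᵀa₃ = 4.5·4 + 4·3 = 30.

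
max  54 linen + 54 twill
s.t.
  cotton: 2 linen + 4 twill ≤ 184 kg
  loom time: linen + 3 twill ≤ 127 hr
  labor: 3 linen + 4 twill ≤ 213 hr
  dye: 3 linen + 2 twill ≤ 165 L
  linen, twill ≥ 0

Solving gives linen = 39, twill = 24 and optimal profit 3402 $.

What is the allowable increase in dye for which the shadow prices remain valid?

48

Binding constraints: labor, dye. The basis is B = [[3,4],[3,2]] with det -6.
Per unit increase in dye, x* moves by d = (0.6667, -0.5).
The basis stays optimal until twill reaches 0; allowable increase = 48 L.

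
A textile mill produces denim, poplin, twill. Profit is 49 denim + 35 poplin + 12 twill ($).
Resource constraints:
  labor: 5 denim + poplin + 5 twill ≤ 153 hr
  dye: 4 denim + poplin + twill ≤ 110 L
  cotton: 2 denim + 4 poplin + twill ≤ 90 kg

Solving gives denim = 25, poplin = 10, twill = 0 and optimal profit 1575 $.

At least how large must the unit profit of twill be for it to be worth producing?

At the optimum: labor uses 135 of 153 (slack = 18); dye uses 110 of 110 (binding); cotton uses 90 of 90 (binding).
By complementary slackness, y = 0 for the non-binding constraint.
From A_Bᵀ y = c: 4·y_dye + 2·y_cotton = 49; 1·y_dye + 4·y_cotton = 35.
This yields shadow prices y_dye = 9, y_cotton = 6.5.
twill enters the basis when its profit ≥ yᵀa₃ = 9·1 + 6.5·1 = 15.5.

15.5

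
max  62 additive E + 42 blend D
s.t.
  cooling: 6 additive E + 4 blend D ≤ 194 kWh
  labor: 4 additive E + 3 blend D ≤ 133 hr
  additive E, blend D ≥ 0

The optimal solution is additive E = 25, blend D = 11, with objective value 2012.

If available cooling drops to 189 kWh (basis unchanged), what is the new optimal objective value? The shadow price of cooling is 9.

Δb = -5, so new z* = 2012 + (9)·(-5) = 2012 − 45 = 1967.

1967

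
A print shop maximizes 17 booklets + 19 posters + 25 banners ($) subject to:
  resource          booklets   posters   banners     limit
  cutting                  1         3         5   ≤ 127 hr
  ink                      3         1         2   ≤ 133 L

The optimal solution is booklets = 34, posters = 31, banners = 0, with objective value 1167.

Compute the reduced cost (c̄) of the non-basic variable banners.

-8

At the optimum: cutting uses 127 of 127 (binding); ink uses 133 of 133 (binding).
The binding rows give the dual system: 1·y_cutting + 3·y_ink = 17 and 3·y_cutting + 1·y_ink = 19.
This yields shadow prices y_cutting = 5, y_ink = 4.
Reduced cost of banners: c₃ − yᵀa₃ = 25 − (5·5 + 4·2) = 25 − 33 = -8.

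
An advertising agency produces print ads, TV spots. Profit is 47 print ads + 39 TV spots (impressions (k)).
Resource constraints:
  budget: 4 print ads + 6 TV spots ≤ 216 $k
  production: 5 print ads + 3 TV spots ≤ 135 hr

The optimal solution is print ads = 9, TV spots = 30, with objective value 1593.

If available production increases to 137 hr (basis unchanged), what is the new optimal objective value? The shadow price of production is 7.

Δb = 2, so new z* = 1593 + (7)·(2) = 1593 + 14 = 1607.

1607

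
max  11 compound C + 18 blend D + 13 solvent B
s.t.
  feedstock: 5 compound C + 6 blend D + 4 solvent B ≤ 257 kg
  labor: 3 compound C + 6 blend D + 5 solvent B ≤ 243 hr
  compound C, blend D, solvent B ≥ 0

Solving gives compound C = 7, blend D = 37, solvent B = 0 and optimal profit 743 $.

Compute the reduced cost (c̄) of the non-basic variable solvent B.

-1

Check each constraint at x*: feedstock 257/257 (tight); labor 243/243 (tight).
From A_Bᵀ y = c: 5·y_feedstock + 3·y_labor = 11; 6·y_feedstock + 6·y_labor = 18.
This yields shadow prices y_feedstock = 1, y_labor = 2.
Reduced cost of solvent B: c₃ − yᵀa₃ = 13 − (1·4 + 2·5) = 13 − 14 = -1.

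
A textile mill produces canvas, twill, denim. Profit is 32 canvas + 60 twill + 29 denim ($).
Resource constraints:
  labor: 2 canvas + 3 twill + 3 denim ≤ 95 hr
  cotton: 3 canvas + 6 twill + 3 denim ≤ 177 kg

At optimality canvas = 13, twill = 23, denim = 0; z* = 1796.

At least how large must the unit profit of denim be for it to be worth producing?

Check each constraint at x*: labor 95/95 (tight); cotton 177/177 (tight).
Dual feasibility on the basic columns requires 2·y_labor + 3·y_cotton = 32, 3·y_labor + 6·y_cotton = 60.
Solving: y_labor = 4, y_cotton = 8.
denim enters the basis when its profit ≥ yᵀa₃ = 4·3 + 8·3 = 36.

36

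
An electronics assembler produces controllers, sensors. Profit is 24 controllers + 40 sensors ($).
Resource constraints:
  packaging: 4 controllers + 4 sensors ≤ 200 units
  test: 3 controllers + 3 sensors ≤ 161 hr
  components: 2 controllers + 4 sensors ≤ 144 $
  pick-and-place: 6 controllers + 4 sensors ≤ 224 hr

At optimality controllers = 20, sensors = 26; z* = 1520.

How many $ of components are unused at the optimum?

0

components used = 2·20 + 4·26 = 144; slack = 144 − 144 = 0.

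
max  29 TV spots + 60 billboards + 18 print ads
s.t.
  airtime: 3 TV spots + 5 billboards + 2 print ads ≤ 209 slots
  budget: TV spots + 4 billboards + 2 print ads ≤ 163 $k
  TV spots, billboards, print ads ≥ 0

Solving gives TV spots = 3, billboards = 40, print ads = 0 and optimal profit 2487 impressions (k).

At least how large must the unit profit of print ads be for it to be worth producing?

At the optimum: airtime uses 209 of 209 (binding); budget uses 163 of 163 (binding).
From A_Bᵀ y = c: 3·y_airtime + 1·y_budget = 29; 5·y_airtime + 4·y_budget = 60.
Solving: y_airtime = 8, y_budget = 5.
print ads enters the basis when its profit ≥ yᵀa₃ = 8·2 + 5·2 = 26.

26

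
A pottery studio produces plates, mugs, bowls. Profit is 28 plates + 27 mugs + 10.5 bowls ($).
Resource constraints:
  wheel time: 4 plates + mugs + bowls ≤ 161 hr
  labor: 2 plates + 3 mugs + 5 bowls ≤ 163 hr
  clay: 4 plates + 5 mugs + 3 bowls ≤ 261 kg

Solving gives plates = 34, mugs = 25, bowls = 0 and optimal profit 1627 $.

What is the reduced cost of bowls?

-6.5

At the optimum: wheel time uses 161 of 161 (binding); labor uses 143 of 163 (slack = 20); clay uses 261 of 261 (binding).
Since labor is not tight, its dual is 0.
Dual feasibility on the basic columns requires 4·y_wheel time + 4·y_clay = 28, 1·y_wheel time + 5·y_clay = 27.
Solving: y_wheel time = 2, y_clay = 5.
Reduced cost of bowls: c₃ − yᵀa₃ = 10.5 − (2·1 + 5·3) = 10.5 − 17 = -6.5.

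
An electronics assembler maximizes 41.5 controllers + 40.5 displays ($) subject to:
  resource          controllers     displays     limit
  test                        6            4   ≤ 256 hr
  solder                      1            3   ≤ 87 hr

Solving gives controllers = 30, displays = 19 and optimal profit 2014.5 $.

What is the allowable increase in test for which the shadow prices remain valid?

266

Binding constraints: test, solder. The basis is B = [[6,4],[1,3]] with det 14.
Per unit increase in test, x* moves by d = (0.2143, -0.0714).
The basis stays optimal until displays reaches 0; allowable increase = 266 hr.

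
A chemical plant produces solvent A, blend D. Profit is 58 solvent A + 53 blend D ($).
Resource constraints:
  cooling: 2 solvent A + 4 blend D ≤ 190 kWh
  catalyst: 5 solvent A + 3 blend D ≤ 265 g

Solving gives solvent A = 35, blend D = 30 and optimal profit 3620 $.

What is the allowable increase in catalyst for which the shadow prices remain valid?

Binding constraints: cooling, catalyst. The basis is B = [[2,4],[5,3]] with det -14.
Per unit increase in catalyst, x* moves by d = (0.2857, -0.1429).
The basis stays optimal until blend D reaches 0; allowable increase = 210 g.

210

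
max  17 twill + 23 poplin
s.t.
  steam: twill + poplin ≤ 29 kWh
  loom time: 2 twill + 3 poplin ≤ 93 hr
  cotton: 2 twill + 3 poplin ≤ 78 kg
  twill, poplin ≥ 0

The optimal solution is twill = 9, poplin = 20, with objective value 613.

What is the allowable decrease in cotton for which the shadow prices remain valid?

Binding constraints: steam, cotton. The basis is B = [[1,1],[2,3]] with det 1.
Per unit decrease in cotton, x* moves by d = (1, -1).
The basis stays optimal until poplin reaches 0; allowable decrease = 20 kg.

20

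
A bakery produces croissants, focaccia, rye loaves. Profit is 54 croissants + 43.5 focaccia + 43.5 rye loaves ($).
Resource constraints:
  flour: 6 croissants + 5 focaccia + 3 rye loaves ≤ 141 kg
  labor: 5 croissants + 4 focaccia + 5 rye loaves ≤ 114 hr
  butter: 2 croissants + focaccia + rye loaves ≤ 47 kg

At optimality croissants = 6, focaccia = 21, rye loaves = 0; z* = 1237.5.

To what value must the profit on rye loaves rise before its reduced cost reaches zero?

49.5

Binding: flour and labor. Non-binding: butter (14 unused).
Slack constraints have shadow price 0 (complementary slackness).
From A_Bᵀ y = c: 6·y_flour + 5·y_labor = 54; 5·y_flour + 4·y_labor = 43.5.
→ y_flour = 1.5 and y_labor = 9.
rye loaves enters the basis when its profit ≥ yᵀa₃ = 1.5·3 + 9·5 = 49.5.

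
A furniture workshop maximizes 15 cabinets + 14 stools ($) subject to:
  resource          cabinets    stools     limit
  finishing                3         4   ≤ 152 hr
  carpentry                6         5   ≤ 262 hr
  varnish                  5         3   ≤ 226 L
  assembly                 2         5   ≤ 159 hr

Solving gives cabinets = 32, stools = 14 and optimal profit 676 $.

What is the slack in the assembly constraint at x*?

assembly used = 2·32 + 5·14 = 134; slack = 159 − 134 = 25.

25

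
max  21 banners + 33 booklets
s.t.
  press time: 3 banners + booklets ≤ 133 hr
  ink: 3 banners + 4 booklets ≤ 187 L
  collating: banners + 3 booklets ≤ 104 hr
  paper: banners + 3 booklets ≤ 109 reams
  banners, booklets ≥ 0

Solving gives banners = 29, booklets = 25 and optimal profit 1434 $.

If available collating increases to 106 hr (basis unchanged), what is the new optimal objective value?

1440

At the optimum: press time uses 112 of 133 (slack = 21); ink uses 187 of 187 (binding); collating uses 104 of 104 (binding); paper uses 104 of 109 (slack = 5).
Since press time, paper are not tight, their duals are 0.
From A_Bᵀ y = c: 3·y_ink + 1·y_collating = 21; 4·y_ink + 3·y_collating = 33.
This yields shadow prices y_ink = 6, y_collating = 3.
Δz = y_collating·Δb = 3 × (2) = 6, so new z* = 1434 + 6 = 1440.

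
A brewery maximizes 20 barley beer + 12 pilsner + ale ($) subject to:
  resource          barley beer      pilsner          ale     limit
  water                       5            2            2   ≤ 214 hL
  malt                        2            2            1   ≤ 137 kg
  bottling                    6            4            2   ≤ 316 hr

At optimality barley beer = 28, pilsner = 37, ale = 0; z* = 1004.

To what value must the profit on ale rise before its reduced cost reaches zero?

Check each constraint at x*: water 214/214 (tight); malt 130/137 (slack 7); bottling 316/316 (tight).
Slack constraints have shadow price 0 (complementary slackness).
Dual feasibility on the basic columns requires 5·y_water + 6·y_bottling = 20, 2·y_water + 4·y_bottling = 12.
→ y_water = 1 and y_bottling = 2.5.
ale enters the basis when its profit ≥ yᵀa₃ = 1·2 + 2.5·2 = 7.

7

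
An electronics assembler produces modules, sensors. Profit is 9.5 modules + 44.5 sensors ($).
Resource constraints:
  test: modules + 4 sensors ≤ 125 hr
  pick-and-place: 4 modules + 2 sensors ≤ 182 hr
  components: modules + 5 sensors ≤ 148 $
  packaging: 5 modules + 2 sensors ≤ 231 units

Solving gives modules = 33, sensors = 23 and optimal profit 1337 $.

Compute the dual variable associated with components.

6.5

Check each constraint at x*: test 125/125 (tight); pick-and-place 178/182 (slack 4); components 148/148 (tight); packaging 211/231 (slack 20).
By complementary slackness, y = 0 for the non-binding constraints.
The binding rows give the dual system: 1·y_test + 1·y_components = 9.5 and 4·y_test + 5·y_components = 44.5.
→ y_test = 3 and y_components = 6.5.
Shadow price of components = 6.5.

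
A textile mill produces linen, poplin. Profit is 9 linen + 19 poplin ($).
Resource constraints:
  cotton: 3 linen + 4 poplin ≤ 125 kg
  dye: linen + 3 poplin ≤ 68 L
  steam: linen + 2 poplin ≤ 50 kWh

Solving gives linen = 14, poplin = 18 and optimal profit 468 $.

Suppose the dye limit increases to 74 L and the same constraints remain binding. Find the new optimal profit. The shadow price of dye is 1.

474

Δb = 6, so new z* = 468 + (1)·(6) = 468 + 6 = 474.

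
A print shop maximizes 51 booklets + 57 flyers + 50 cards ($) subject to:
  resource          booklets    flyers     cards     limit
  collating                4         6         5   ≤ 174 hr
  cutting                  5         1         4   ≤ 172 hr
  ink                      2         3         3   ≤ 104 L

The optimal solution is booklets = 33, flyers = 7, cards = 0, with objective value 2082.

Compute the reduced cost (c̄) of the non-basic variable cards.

-7

Binding: collating and cutting. Non-binding: ink (17 unused).
By complementary slackness, y = 0 for the non-binding constraint.
From A_Bᵀ y = c: 4·y_collating + 5·y_cutting = 51; 6·y_collating + 1·y_cutting = 57.
This yields shadow prices y_collating = 9, y_cutting = 3.
Reduced cost of cards: c₃ − yᵀa₃ = 50 − (9·5 + 3·4) = 50 − 57 = -7.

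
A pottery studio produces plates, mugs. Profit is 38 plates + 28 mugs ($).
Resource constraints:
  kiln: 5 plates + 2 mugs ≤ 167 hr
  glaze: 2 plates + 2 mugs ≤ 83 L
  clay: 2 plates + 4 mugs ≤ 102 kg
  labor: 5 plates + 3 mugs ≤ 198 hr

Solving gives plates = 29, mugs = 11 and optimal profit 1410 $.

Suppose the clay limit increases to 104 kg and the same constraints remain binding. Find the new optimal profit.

Binding: kiln and clay. Non-binding: glaze (3 unused), labor (20 unused).
Since glaze, labor are not tight, their duals are 0.
The binding rows give the dual system: 5·y_kiln + 2·y_clay = 38 and 2·y_kiln + 4·y_clay = 28.
Solving: y_kiln = 6, y_clay = 4.
Δz = y_clay·Δb = 4 × (2) = 8, so new z* = 1410 + 8 = 1418.

1418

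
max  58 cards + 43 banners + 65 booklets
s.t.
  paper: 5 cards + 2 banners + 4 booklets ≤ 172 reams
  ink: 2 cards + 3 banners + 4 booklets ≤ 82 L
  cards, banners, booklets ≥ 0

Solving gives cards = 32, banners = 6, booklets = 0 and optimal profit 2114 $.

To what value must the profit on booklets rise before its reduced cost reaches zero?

68

At the optimum: paper uses 172 of 172 (binding); ink uses 82 of 82 (binding).
From A_Bᵀ y = c: 5·y_paper + 2·y_ink = 58; 2·y_paper + 3·y_ink = 43.
Solving: y_paper = 8, y_ink = 9.
booklets enters the basis when its profit ≥ yᵀa₃ = 8·4 + 9·4 = 68.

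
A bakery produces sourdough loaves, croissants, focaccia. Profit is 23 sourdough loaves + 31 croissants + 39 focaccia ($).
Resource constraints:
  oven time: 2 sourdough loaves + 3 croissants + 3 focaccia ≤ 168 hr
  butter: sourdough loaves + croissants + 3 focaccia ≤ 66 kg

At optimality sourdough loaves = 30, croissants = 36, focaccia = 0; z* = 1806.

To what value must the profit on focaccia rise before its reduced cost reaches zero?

Check each constraint at x*: oven time 168/168 (tight); butter 66/66 (tight).
Dual feasibility on the basic columns requires 2·y_oven time + 1·y_butter = 23, 3·y_oven time + 1·y_butter = 31.
→ y_oven time = 8 and y_butter = 7.
focaccia enters the basis when its profit ≥ yᵀa₃ = 8·3 + 7·3 = 45.

45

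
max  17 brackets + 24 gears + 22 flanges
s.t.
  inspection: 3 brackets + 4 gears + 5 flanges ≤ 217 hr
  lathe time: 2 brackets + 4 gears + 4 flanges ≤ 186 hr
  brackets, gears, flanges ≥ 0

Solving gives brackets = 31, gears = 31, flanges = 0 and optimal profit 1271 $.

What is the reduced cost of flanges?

-7

Check each constraint at x*: inspection 217/217 (tight); lathe time 186/186 (tight).
The binding rows give the dual system: 3·y_inspection + 2·y_lathe time = 17 and 4·y_inspection + 4·y_lathe time = 24.
→ y_inspection = 5 and y_lathe time = 1.
Reduced cost of flanges: c₃ − yᵀa₃ = 22 − (5·5 + 1·4) = 22 − 29 = -7.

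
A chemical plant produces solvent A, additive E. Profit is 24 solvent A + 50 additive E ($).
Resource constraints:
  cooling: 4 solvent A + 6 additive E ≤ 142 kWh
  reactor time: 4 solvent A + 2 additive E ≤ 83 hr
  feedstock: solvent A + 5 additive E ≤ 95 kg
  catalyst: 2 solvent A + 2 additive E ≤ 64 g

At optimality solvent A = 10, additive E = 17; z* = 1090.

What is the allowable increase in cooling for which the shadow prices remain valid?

Binding constraints: cooling, feedstock. The basis is B = [[4,6],[1,5]] with det 14.
Per unit increase in cooling, x* moves by d = (0.3571, -0.0714).
The basis stays optimal until reactor time becomes binding; allowable increase = 7 kWh.

7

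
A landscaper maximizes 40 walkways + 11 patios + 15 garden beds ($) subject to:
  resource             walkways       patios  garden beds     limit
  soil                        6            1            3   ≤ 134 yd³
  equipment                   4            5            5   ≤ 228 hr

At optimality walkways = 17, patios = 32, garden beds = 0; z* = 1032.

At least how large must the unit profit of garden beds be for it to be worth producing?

Check each constraint at x*: soil 134/134 (tight); equipment 228/228 (tight).
Dual feasibility on the basic columns requires 6·y_soil + 4·y_equipment = 40, 1·y_soil + 5·y_equipment = 11.
→ y_soil = 6 and y_equipment = 1.
garden beds enters the basis when its profit ≥ yᵀa₃ = 6·3 + 1·5 = 23.

23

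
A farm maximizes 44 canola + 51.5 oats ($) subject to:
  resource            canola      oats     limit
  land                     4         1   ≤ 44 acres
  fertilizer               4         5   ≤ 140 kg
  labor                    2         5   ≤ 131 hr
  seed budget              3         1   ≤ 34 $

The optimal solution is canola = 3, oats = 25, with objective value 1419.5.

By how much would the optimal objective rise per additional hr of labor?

At the optimum: land uses 37 of 44 (slack = 7); fertilizer uses 137 of 140 (slack = 3); labor uses 131 of 131 (binding); seed budget uses 34 of 34 (binding).
By complementary slackness, y = 0 for the non-binding constraints.
The binding rows give the dual system: 2·y_labor + 3·y_seed budget = 44 and 5·y_labor + 1·y_seed budget = 51.5.
→ y_labor = 8.5 and y_seed budget = 9.
Shadow price of labor = 8.5.

8.5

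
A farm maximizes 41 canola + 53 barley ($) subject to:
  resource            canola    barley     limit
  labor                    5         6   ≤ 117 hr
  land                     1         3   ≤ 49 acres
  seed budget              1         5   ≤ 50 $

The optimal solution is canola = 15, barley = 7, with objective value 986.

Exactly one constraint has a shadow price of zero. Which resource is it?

land

labor: 117/117 (binding)
land: 36/49 (slack 13)
seed budget: 50/50 (binding)
By complementary slackness, a constraint with positive slack has shadow price 0 → land.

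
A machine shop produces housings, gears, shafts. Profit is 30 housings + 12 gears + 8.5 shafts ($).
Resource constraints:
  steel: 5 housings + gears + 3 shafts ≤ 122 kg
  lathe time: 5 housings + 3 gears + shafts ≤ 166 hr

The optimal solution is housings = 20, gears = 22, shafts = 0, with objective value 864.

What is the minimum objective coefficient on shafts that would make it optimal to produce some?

12

Check each constraint at x*: steel 122/122 (tight); lathe time 166/166 (tight).
From A_Bᵀ y = c: 5·y_steel + 5·y_lathe time = 30; 1·y_steel + 3·y_lathe time = 12.
→ y_steel = 3 and y_lathe time = 3.
shafts enters the basis when its profit ≥ yᵀa₃ = 3·3 + 3·1 = 12.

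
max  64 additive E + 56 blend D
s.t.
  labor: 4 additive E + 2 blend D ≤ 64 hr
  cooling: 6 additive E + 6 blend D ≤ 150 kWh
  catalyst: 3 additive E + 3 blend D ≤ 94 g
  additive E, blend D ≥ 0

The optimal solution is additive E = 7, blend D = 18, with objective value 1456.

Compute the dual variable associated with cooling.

8

Check each constraint at x*: labor 64/64 (tight); cooling 150/150 (tight); catalyst 75/94 (slack 19).
Since catalyst is not tight, its dual is 0.
Dual feasibility on the basic columns requires 4·y_labor + 6·y_cooling = 64, 2·y_labor + 6·y_cooling = 56.
This yields shadow prices y_labor = 4, y_cooling = 8.
Shadow price of cooling = 8.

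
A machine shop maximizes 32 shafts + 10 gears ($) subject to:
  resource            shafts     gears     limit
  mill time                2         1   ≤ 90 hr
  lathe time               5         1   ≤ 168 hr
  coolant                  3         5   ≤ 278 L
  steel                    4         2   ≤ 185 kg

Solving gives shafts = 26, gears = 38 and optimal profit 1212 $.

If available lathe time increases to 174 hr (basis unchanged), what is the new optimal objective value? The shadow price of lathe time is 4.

Δb = 6, so new z* = 1212 + (4)·(6) = 1212 + 24 = 1236.

1236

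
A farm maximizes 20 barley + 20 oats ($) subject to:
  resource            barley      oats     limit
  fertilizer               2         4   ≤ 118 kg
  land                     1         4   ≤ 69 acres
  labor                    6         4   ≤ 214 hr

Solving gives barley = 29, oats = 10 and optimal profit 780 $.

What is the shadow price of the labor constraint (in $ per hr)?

Binding: land and labor. Non-binding: fertilizer (20 unused).
Slack constraints have shadow price 0 (complementary slackness).
The binding rows give the dual system: 1·y_land + 6·y_labor = 20 and 4·y_land + 4·y_labor = 20.
→ y_land = 2 and y_labor = 3.
Shadow price of labor = 3.

3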